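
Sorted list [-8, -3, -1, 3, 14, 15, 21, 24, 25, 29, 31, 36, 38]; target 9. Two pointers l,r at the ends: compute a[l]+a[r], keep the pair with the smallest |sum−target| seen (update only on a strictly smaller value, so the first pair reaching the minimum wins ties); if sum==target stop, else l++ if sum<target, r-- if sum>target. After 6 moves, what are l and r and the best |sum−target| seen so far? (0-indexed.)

l=0, r=6, best |Δ|=7

[0,12] -8+38=30 d=21 * → r--
[0,11] -8+36=28 d=19 * → r--
[0,10] -8+31=23 d=14 * → r--
[0,9] -8+29=21 d=12 * → r--
[0,8] -8+25=17 d=8 * → r--
[0,7] -8+24=16 d=7 * → r--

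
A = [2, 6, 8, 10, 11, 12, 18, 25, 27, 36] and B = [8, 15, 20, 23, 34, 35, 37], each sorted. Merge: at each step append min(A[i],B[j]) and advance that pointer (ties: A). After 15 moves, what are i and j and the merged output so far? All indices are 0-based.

i=0 j=0: A[i]=2<=B[j]=8 take 2, i++
i=1 j=0: A[i]=6<=B[j]=8 take 6, i++
i=2 j=0: A[i]=8<=B[j]=8 take 8, i++
i=3 j=0: A[i]=10>B[j]=8 take 8, j++
i=3 j=1: A[i]=10<=B[j]=15 take 10, i++
i=4 j=1: A[i]=11<=B[j]=15 take 11, i++
i=5 j=1: A[i]=12<=B[j]=15 take 12, i++
i=6 j=1: A[i]=18>B[j]=15 take 15, j++
i=6 j=2: A[i]=18<=B[j]=20 take 18, i++
i=7 j=2: A[i]=25>B[j]=20 take 20, j++
i=7 j=3: A[i]=25>B[j]=23 take 23, j++
i=7 j=4: A[i]=25<=B[j]=34 take 25, i++
i=8 j=4: A[i]=27<=B[j]=34 take 27, i++
i=9 j=4: A[i]=36>B[j]=34 take 34, j++
i=9 j=5: A[i]=36>B[j]=35 take 35, j++

i=9, j=6, merged so far=[2, 6, 8, 8, 10, 11, 12, 15, 18, 20, 23, 25, 27, 34, 35]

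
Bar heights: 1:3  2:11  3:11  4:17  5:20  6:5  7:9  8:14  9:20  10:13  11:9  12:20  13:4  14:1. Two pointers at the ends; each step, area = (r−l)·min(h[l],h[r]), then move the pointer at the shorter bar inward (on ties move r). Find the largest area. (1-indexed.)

max area = 140

[1,14] min(3,1)*13=13 best=13 * → r--
[1,13] min(3,4)*12=36 best=36 * → l++
[2,13] min(11,4)*11=44 best=44 * → r--
[2,12] min(11,20)*10=110 best=110 * → l++
[3,12] min(11,20)*9=99 best=110 → l++
[4,12] min(17,20)*8=136 best=136 * → l++
[5,12] min(20,20)*7=140 best=140 * → r--
[5,11] min(20,9)*6=54 best=140 → r--
[5,10] min(20,13)*5=65 best=140 → r--
[5,9] min(20,20)*4=80 best=140 → r--
[5,8] min(20,14)*3=42 best=140 → r--
[5,7] min(20,9)*2=18 best=140 → r--
[5,6] min(20,5)*1=5 best=140 → r--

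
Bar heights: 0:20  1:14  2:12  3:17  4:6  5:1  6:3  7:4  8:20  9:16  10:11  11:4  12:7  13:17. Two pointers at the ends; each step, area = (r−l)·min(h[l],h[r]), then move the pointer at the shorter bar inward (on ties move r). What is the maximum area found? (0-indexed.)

l=0 r=13: min(20,17)*13=221 best=221 *, r--
l=0 r=12: min(20,7)*12=84 best=221, r--
l=0 r=11: min(20,4)*11=44 best=221, r--
l=0 r=10: min(20,11)*10=110 best=221, r--
l=0 r=9: min(20,16)*9=144 best=221, r--
l=0 r=8: min(20,20)*8=160 best=221, r--
l=0 r=7: min(20,4)*7=28 best=221, r--
l=0 r=6: min(20,3)*6=18 best=221, r--
l=0 r=5: min(20,1)*5=5 best=221, r--
l=0 r=4: min(20,6)*4=24 best=221, r--
l=0 r=3: min(20,17)*3=51 best=221, r--
l=0 r=2: min(20,12)*2=24 best=221, r--
l=0 r=1: min(20,14)*1=14 best=221, r--

max area = 221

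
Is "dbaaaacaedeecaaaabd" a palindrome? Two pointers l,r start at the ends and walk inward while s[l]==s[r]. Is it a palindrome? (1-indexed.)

[1,19] 'd'=='d' → l++,r--
[2,18] 'b'=='b' → l++,r--
[3,17] 'a'=='a' → l++,r--
[4,16] 'a'=='a' → l++,r--
[5,15] 'a'=='a' → l++,r--
[6,14] 'a'=='a' → l++,r--
[7,13] 'c'=='c' → l++,r--
[8,12] 'a'!='e' → stop

not a palindrome (mismatch at 8,12)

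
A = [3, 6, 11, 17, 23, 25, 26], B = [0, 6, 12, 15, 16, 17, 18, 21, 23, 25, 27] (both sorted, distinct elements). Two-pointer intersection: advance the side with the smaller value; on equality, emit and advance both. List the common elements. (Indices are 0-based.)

[i=0,j=0] 3>0 → j++
[i=0,j=1] 3<6 → i++
[i=1,j=1] 6==6 emit → i++,j++
[i=2,j=2] 11<12 → i++
[i=3,j=2] 17>12 → j++
[i=3,j=3] 17>15 → j++
[i=3,j=4] 17>16 → j++
[i=3,j=5] 17==17 emit → i++,j++
[i=4,j=6] 23>18 → j++
[i=4,j=7] 23>21 → j++
[i=4,j=8] 23==23 emit → i++,j++
[i=5,j=9] 25==25 emit → i++,j++
[i=6,j=10] 26<27 → i++

intersection = [6, 17, 23, 25]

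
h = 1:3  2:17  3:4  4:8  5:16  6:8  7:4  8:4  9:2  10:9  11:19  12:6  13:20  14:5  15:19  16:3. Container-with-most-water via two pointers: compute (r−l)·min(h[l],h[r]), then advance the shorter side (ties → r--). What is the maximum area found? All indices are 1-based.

max area = 221

l=1 r=16: min(3,3)*15=45 best=45 *, r--
l=1 r=15: min(3,19)*14=42 best=45, l++
l=2 r=15: min(17,19)*13=221 best=221 *, l++
l=3 r=15: min(4,19)*12=48 best=221, l++
l=4 r=15: min(8,19)*11=88 best=221, l++
l=5 r=15: min(16,19)*10=160 best=221, l++
l=6 r=15: min(8,19)*9=72 best=221, l++
l=7 r=15: min(4,19)*8=32 best=221, l++
l=8 r=15: min(4,19)*7=28 best=221, l++
l=9 r=15: min(2,19)*6=12 best=221, l++
l=10 r=15: min(9,19)*5=45 best=221, l++
l=11 r=15: min(19,19)*4=76 best=221, r--
l=11 r=14: min(19,5)*3=15 best=221, r--
l=11 r=13: min(19,20)*2=38 best=221, l++
l=12 r=13: min(6,20)*1=6 best=221, l++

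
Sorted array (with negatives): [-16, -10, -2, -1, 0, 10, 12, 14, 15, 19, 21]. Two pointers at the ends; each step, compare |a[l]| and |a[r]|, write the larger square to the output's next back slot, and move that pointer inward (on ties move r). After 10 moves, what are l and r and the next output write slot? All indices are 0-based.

l=0 r=10: |-16|<=|21| out[10]=441, r--
l=0 r=9: |-16|<=|19| out[9]=361, r--
l=0 r=8: |-16|>|15| out[8]=256, l++
l=1 r=8: |-10|<=|15| out[7]=225, r--
l=1 r=7: |-10|<=|14| out[6]=196, r--
l=1 r=6: |-10|<=|12| out[5]=144, r--
l=1 r=5: |-10|<=|10| out[4]=100, r--
l=1 r=4: |-10|>|0| out[3]=100, l++
l=2 r=4: |-2|>|0| out[2]=4, l++
l=3 r=4: |-1|>|0| out[1]=1, l++

l=4, r=4, next write slot=0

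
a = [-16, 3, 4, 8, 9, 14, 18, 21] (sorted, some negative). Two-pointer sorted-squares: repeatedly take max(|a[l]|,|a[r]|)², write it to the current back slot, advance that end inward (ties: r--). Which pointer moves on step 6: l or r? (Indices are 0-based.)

l=0 r=7: |-16|<=|21| out[7]=441, r--
l=0 r=6: |-16|<=|18| out[6]=324, r--
l=0 r=5: |-16|>|14| out[5]=256, l++
l=1 r=5: |3|<=|14| out[4]=196, r--
l=1 r=4: |3|<=|9| out[3]=81, r--
l=1 r=3: |3|<=|8| out[2]=64, r--

r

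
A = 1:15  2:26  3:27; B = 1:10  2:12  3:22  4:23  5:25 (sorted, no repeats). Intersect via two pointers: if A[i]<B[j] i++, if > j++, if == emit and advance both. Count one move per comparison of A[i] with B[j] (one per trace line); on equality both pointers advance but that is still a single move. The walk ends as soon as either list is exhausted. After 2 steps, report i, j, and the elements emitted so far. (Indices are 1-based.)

i=1 j=1: 15>10, j++
i=1 j=2: 15>12, j++

i=1, j=3, emitted=[]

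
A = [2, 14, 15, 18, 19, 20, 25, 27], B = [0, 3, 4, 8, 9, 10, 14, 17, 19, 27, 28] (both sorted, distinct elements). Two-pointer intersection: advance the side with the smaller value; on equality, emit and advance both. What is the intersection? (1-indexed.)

i=1 j=1: 2>0, j++
i=1 j=2: 2<3, i++
i=2 j=2: 14>3, j++
i=2 j=3: 14>4, j++
i=2 j=4: 14>8, j++
i=2 j=5: 14>9, j++
i=2 j=6: 14>10, j++
i=2 j=7: 14==14 emit, i++,j++
i=3 j=8: 15<17, i++
i=4 j=8: 18>17, j++
i=4 j=9: 18<19, i++
i=5 j=9: 19==19 emit, i++,j++
i=6 j=10: 20<27, i++
i=7 j=10: 25<27, i++
i=8 j=10: 27==27 emit, i++,j++

intersection = [14, 19, 27]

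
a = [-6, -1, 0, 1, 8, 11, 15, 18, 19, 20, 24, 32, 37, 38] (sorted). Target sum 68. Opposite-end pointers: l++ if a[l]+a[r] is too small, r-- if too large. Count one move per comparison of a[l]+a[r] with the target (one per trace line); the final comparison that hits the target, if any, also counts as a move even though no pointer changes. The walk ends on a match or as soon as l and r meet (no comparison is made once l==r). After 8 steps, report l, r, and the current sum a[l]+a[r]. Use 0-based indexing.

[0,13] -6+38=32 <68 → l++
[1,13] -1+38=37 <68 → l++
[2,13] 0+38=38 <68 → l++
[3,13] 1+38=39 <68 → l++
[4,13] 8+38=46 <68 → l++
[5,13] 11+38=49 <68 → l++
[6,13] 15+38=53 <68 → l++
[7,13] 18+38=56 <68 → l++

l=8, r=13, sum=57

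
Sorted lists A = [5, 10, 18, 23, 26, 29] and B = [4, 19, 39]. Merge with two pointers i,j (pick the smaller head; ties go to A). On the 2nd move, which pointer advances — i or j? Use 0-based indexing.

[i=0,j=0] A[i]=5>B[j]=4 take 4 → j++
[i=0,j=1] A[i]=5<=B[j]=19 take 5 → i++

i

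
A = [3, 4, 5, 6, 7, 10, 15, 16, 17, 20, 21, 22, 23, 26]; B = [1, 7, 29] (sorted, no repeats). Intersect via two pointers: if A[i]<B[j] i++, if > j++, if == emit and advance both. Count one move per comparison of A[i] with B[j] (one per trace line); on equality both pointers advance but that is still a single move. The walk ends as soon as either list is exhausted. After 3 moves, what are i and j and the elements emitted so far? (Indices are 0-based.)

i=2, j=1, emitted=[]

[i=0,j=0] 3>1 → j++
[i=0,j=1] 3<7 → i++
[i=1,j=1] 4<7 → i++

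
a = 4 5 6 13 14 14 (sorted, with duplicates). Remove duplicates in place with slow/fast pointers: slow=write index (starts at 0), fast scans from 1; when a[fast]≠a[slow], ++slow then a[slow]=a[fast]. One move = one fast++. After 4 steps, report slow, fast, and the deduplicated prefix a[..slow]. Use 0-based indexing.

slow=0 fast=1: a[fast]=5≠a[slow]=4 write a[1]=5, slow++,fast++
slow=1 fast=2: a[fast]=6≠a[slow]=5 write a[2]=6, slow++,fast++
slow=2 fast=3: a[fast]=13≠a[slow]=6 write a[3]=13, slow++,fast++
slow=3 fast=4: a[fast]=14≠a[slow]=13 write a[4]=14, slow++,fast++

slow=4, fast=5, prefix=[4, 5, 6, 13, 14]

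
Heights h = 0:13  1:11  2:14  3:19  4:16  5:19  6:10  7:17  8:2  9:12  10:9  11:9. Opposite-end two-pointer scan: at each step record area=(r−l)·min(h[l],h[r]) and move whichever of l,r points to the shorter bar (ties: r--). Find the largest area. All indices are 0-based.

l=0 r=11: min(13,9)*11=99 best=99 *, r--
l=0 r=10: min(13,9)*10=90 best=99, r--
l=0 r=9: min(13,12)*9=108 best=108 *, r--
l=0 r=8: min(13,2)*8=16 best=108, r--
l=0 r=7: min(13,17)*7=91 best=108, l++
l=1 r=7: min(11,17)*6=66 best=108, l++
l=2 r=7: min(14,17)*5=70 best=108, l++
l=3 r=7: min(19,17)*4=68 best=108, r--
l=3 r=6: min(19,10)*3=30 best=108, r--
l=3 r=5: min(19,19)*2=38 best=108, r--
l=3 r=4: min(19,16)*1=16 best=108, r--

max area = 108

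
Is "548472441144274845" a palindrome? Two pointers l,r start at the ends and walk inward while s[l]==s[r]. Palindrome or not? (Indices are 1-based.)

l=1 r=18: '5'=='5', l++,r--
l=2 r=17: '4'=='4', l++,r--
l=3 r=16: '8'=='8', l++,r--
l=4 r=15: '4'=='4', l++,r--
l=5 r=14: '7'=='7', l++,r--
l=6 r=13: '2'=='2', l++,r--
l=7 r=12: '4'=='4', l++,r--
l=8 r=11: '4'=='4', l++,r--
l=9 r=10: '1'=='1', l++,r--

palindrome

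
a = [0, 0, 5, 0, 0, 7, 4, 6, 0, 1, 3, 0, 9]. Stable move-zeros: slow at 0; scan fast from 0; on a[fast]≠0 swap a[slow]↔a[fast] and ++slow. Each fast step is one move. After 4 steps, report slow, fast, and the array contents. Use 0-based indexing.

(s=0,f=0) a[fast]=0 → fast++
(s=0,f=1) a[fast]=0 → fast++
(s=0,f=2) a[fast]=5≠0 swap→a[0]=5 → slow++,fast++
(s=1,f=3) a[fast]=0 → fast++

slow=1, fast=4, a=[5, 0, 0, 0, 0, 7, 4, 6, 0, 1, 3, 0, 9]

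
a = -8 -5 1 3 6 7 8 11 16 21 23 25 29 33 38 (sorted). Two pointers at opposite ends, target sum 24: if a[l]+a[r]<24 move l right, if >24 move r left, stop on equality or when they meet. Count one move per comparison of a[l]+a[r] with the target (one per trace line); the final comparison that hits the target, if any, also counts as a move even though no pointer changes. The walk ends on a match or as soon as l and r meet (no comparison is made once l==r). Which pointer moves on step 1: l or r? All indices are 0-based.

r

[0,14] -8+38=30 >24 → r--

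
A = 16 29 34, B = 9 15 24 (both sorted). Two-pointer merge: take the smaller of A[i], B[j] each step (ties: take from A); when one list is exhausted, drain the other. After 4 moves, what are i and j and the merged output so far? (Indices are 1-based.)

i=1 j=1: A[i]=16>B[j]=9 take 9, j++
i=1 j=2: A[i]=16>B[j]=15 take 15, j++
i=1 j=3: A[i]=16<=B[j]=24 take 16, i++
i=2 j=3: A[i]=29>B[j]=24 take 24, j++

i=2, j=4, merged so far=[9, 15, 16, 24]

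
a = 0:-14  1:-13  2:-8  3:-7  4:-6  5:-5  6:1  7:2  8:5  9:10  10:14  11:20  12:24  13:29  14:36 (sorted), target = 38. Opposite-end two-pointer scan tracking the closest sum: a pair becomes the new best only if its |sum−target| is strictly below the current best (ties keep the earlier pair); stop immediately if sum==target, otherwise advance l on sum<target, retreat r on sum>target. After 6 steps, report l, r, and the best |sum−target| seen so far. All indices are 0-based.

l=0 r=14: -14+36=22 d=16 *, l++
l=1 r=14: -13+36=23 d=15 *, l++
l=2 r=14: -8+36=28 d=10 *, l++
l=3 r=14: -7+36=29 d=9 *, l++
l=4 r=14: -6+36=30 d=8 *, l++
l=5 r=14: -5+36=31 d=7 *, l++

l=6, r=14, best |Δ|=7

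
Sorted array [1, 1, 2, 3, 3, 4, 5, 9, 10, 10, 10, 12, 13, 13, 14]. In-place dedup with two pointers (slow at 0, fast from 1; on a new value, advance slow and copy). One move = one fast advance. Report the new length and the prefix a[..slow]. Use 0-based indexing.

(s=0,f=1) a[fast]=1=a[slow] dup → fast++
(s=0,f=2) a[fast]=2≠a[slow]=1 write a[1]=2 → slow++,fast++
(s=1,f=3) a[fast]=3≠a[slow]=2 write a[2]=3 → slow++,fast++
(s=2,f=4) a[fast]=3=a[slow] dup → fast++
(s=2,f=5) a[fast]=4≠a[slow]=3 write a[3]=4 → slow++,fast++
(s=3,f=6) a[fast]=5≠a[slow]=4 write a[4]=5 → slow++,fast++
(s=4,f=7) a[fast]=9≠a[slow]=5 write a[5]=9 → slow++,fast++
(s=5,f=8) a[fast]=10≠a[slow]=9 write a[6]=10 → slow++,fast++
(s=6,f=9) a[fast]=10=a[slow] dup → fast++
(s=6,f=10) a[fast]=10=a[slow] dup → fast++
(s=6,f=11) a[fast]=12≠a[slow]=10 write a[7]=12 → slow++,fast++
(s=7,f=12) a[fast]=13≠a[slow]=12 write a[8]=13 → slow++,fast++
(s=8,f=13) a[fast]=13=a[slow] dup → fast++
(s=8,f=14) a[fast]=14≠a[slow]=13 write a[9]=14 → slow++,fast++

length 10; prefix = [1, 2, 3, 4, 5, 9, 10, 12, 13, 14]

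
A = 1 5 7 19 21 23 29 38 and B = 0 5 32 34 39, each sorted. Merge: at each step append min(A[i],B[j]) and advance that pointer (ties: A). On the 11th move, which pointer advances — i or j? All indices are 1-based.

j

i=1 j=1: A[i]=1>B[j]=0 take 0, j++
i=1 j=2: A[i]=1<=B[j]=5 take 1, i++
i=2 j=2: A[i]=5<=B[j]=5 take 5, i++
i=3 j=2: A[i]=7>B[j]=5 take 5, j++
i=3 j=3: A[i]=7<=B[j]=32 take 7, i++
i=4 j=3: A[i]=19<=B[j]=32 take 19, i++
i=5 j=3: A[i]=21<=B[j]=32 take 21, i++
i=6 j=3: A[i]=23<=B[j]=32 take 23, i++
i=7 j=3: A[i]=29<=B[j]=32 take 29, i++
i=8 j=3: A[i]=38>B[j]=32 take 32, j++
i=8 j=4: A[i]=38>B[j]=34 take 34, j++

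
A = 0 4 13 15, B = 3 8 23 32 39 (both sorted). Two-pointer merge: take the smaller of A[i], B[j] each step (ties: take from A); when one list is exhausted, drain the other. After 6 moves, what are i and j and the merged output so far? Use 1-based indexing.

i=1 j=1: A[i]=0<=B[j]=3 take 0, i++
i=2 j=1: A[i]=4>B[j]=3 take 3, j++
i=2 j=2: A[i]=4<=B[j]=8 take 4, i++
i=3 j=2: A[i]=13>B[j]=8 take 8, j++
i=3 j=3: A[i]=13<=B[j]=23 take 13, i++
i=4 j=3: A[i]=15<=B[j]=23 take 15, i++

i=5, j=3, merged so far=[0, 3, 4, 8, 13, 15]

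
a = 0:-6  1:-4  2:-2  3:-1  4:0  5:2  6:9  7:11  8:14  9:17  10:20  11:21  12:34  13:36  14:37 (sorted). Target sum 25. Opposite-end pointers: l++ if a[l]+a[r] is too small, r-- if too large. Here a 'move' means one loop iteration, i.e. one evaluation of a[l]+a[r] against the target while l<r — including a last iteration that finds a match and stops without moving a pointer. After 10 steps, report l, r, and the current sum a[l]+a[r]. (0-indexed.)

l=0 r=14: -6+37=31 >25, r--
l=0 r=13: -6+36=30 >25, r--
l=0 r=12: -6+34=28 >25, r--
l=0 r=11: -6+21=15 <25, l++
l=1 r=11: -4+21=17 <25, l++
l=2 r=11: -2+21=19 <25, l++
l=3 r=11: -1+21=20 <25, l++
l=4 r=11: 0+21=21 <25, l++
l=5 r=11: 2+21=23 <25, l++
l=6 r=11: 9+21=30 >25, r--

l=6, r=10, sum=29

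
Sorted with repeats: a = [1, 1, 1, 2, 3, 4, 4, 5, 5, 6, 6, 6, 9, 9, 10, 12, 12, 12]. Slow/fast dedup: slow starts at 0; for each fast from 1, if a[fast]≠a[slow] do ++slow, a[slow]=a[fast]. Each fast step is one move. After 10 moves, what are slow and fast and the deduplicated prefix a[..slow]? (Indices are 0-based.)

(s=0,f=1) a[fast]=1=a[slow] dup → fast++
(s=0,f=2) a[fast]=1=a[slow] dup → fast++
(s=0,f=3) a[fast]=2≠a[slow]=1 write a[1]=2 → slow++,fast++
(s=1,f=4) a[fast]=3≠a[slow]=2 write a[2]=3 → slow++,fast++
(s=2,f=5) a[fast]=4≠a[slow]=3 write a[3]=4 → slow++,fast++
(s=3,f=6) a[fast]=4=a[slow] dup → fast++
(s=3,f=7) a[fast]=5≠a[slow]=4 write a[4]=5 → slow++,fast++
(s=4,f=8) a[fast]=5=a[slow] dup → fast++
(s=4,f=9) a[fast]=6≠a[slow]=5 write a[5]=6 → slow++,fast++
(s=5,f=10) a[fast]=6=a[slow] dup → fast++

slow=5, fast=11, prefix=[1, 2, 3, 4, 5, 6]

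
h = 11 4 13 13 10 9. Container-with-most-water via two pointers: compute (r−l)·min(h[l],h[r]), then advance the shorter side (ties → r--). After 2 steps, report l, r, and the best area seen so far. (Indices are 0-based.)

l=0 r=5: min(11,9)*5=45 best=45 *, r--
l=0 r=4: min(11,10)*4=40 best=45, r--

l=0, r=3, best area=45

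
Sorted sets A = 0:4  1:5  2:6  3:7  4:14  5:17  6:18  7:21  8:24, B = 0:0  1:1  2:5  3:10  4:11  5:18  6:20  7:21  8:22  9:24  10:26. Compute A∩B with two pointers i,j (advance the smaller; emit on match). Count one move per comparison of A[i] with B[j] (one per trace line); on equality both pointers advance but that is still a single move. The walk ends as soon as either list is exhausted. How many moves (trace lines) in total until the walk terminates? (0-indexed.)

15 moves

[i=0,j=0] 4>0 → j++
[i=0,j=1] 4>1 → j++
[i=0,j=2] 4<5 → i++
[i=1,j=2] 5==5 emit → i++,j++
[i=2,j=3] 6<10 → i++
[i=3,j=3] 7<10 → i++
[i=4,j=3] 14>10 → j++
[i=4,j=4] 14>11 → j++
[i=4,j=5] 14<18 → i++
[i=5,j=5] 17<18 → i++
[i=6,j=5] 18==18 emit → i++,j++
[i=7,j=6] 21>20 → j++
[i=7,j=7] 21==21 emit → i++,j++
[i=8,j=8] 24>22 → j++
[i=8,j=9] 24==24 emit → i++,j++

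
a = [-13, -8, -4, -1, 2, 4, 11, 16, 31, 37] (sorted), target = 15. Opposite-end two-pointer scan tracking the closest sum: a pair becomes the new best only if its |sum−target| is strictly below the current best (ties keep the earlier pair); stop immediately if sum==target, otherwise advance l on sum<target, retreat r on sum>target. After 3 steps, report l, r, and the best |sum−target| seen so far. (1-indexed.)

l=2, r=8, best |Δ|=3

l=1 r=10: -13+37=24 d=9 *, r--
l=1 r=9: -13+31=18 d=3 *, r--
l=1 r=8: -13+16=3 d=12, l++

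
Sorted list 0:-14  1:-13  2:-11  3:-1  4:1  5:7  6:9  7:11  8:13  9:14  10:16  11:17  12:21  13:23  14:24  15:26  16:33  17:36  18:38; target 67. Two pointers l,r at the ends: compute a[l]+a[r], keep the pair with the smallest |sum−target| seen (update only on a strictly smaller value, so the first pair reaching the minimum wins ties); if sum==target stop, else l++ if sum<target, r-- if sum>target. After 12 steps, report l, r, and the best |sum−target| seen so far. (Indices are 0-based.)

l=12, r=18, best |Δ|=12

l=0 r=18: -14+38=24 d=43 *, l++
l=1 r=18: -13+38=25 d=42 *, l++
l=2 r=18: -11+38=27 d=40 *, l++
l=3 r=18: -1+38=37 d=30 *, l++
l=4 r=18: 1+38=39 d=28 *, l++
l=5 r=18: 7+38=45 d=22 *, l++
l=6 r=18: 9+38=47 d=20 *, l++
l=7 r=18: 11+38=49 d=18 *, l++
l=8 r=18: 13+38=51 d=16 *, l++
l=9 r=18: 14+38=52 d=15 *, l++
l=10 r=18: 16+38=54 d=13 *, l++
l=11 r=18: 17+38=55 d=12 *, l++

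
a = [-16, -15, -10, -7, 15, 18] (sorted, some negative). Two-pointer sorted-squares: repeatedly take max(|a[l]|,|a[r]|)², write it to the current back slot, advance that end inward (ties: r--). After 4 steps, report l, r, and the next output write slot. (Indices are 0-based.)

[0,5] |-16|<=|18| out[5]=324 → r--
[0,4] |-16|>|15| out[4]=256 → l++
[1,4] |-15|<=|15| out[3]=225 → r--
[1,3] |-15|>|-7| out[2]=225 → l++

l=2, r=3, next write slot=1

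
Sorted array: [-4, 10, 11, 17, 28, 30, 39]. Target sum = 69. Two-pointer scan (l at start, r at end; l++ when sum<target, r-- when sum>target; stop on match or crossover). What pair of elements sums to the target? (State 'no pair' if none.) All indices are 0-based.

l=0 r=6: -4+39=35 <69, l++
l=1 r=6: 10+39=49 <69, l++
l=2 r=6: 11+39=50 <69, l++
l=3 r=6: 17+39=56 <69, l++
l=4 r=6: 28+39=67 <69, l++
l=5 r=6: 30+39=69, found

(30, 39)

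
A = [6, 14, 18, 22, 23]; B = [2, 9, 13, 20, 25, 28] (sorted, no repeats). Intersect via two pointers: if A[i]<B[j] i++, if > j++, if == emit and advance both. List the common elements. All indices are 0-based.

intersection = []

[i=0,j=0] 6>2 → j++
[i=0,j=1] 6<9 → i++
[i=1,j=1] 14>9 → j++
[i=1,j=2] 14>13 → j++
[i=1,j=3] 14<20 → i++
[i=2,j=3] 18<20 → i++
[i=3,j=3] 22>20 → j++
[i=3,j=4] 22<25 → i++
[i=4,j=4] 23<25 → i++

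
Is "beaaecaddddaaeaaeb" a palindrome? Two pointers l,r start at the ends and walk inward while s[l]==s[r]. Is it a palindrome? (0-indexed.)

not a palindrome (mismatch at 5,12)

l=0 r=17: 'b'=='b', l++,r--
l=1 r=16: 'e'=='e', l++,r--
l=2 r=15: 'a'=='a', l++,r--
l=3 r=14: 'a'=='a', l++,r--
l=4 r=13: 'e'=='e', l++,r--
l=5 r=12: 'c'!='a', stop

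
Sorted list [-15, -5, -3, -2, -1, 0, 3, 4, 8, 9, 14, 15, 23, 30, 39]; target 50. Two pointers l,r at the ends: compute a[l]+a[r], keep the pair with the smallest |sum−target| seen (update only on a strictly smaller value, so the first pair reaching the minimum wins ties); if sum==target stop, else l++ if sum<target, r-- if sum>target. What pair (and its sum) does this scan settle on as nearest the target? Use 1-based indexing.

[1,15] -15+39=24 d=26 * → l++
[2,15] -5+39=34 d=16 * → l++
[3,15] -3+39=36 d=14 * → l++
[4,15] -2+39=37 d=13 * → l++
[5,15] -1+39=38 d=12 * → l++
[6,15] 0+39=39 d=11 * → l++
[7,15] 3+39=42 d=8 * → l++
[8,15] 4+39=43 d=7 * → l++
[9,15] 8+39=47 d=3 * → l++
[10,15] 9+39=48 d=2 * → l++
[11,15] 14+39=53 d=3 → r--
[11,14] 14+30=44 d=6 → l++
[12,14] 15+30=45 d=5 → l++
[13,14] 23+30=53 d=3 → r--

pair (9, 39) with sum 48 (|Δ|=2)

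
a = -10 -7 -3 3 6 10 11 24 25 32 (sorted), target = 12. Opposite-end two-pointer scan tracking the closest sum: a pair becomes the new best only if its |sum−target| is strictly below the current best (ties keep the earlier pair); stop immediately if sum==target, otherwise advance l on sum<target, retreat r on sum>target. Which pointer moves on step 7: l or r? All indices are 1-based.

l=1 r=10: -10+32=22 d=10 *, r--
l=1 r=9: -10+25=15 d=3 *, r--
l=1 r=8: -10+24=14 d=2 *, r--
l=1 r=7: -10+11=1 d=11, l++
l=2 r=7: -7+11=4 d=8, l++
l=3 r=7: -3+11=8 d=4, l++
l=4 r=7: 3+11=14 d=2, r--

r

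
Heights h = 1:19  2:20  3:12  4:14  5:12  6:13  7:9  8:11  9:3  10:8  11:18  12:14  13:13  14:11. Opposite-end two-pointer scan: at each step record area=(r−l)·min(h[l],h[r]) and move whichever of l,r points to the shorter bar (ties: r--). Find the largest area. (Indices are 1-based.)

[1,14] min(19,11)*13=143 best=143 * → r--
[1,13] min(19,13)*12=156 best=156 * → r--
[1,12] min(19,14)*11=154 best=156 → r--
[1,11] min(19,18)*10=180 best=180 * → r--
[1,10] min(19,8)*9=72 best=180 → r--
[1,9] min(19,3)*8=24 best=180 → r--
[1,8] min(19,11)*7=77 best=180 → r--
[1,7] min(19,9)*6=54 best=180 → r--
[1,6] min(19,13)*5=65 best=180 → r--
[1,5] min(19,12)*4=48 best=180 → r--
[1,4] min(19,14)*3=42 best=180 → r--
[1,3] min(19,12)*2=24 best=180 → r--
[1,2] min(19,20)*1=19 best=180 → l++

max area = 180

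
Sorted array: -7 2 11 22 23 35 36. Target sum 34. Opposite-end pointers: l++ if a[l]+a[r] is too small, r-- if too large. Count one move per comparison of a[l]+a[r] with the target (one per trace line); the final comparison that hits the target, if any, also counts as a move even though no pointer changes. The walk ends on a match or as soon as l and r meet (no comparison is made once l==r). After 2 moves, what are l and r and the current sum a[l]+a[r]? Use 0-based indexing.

l=0 r=6: -7+36=29 <34, l++
l=1 r=6: 2+36=38 >34, r--

l=1, r=5, sum=37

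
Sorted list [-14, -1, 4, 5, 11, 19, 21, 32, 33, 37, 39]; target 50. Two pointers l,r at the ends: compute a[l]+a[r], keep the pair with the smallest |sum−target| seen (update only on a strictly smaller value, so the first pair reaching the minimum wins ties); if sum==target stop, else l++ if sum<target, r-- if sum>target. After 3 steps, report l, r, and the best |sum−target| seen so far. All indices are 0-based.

l=3, r=10, best |Δ|=7

[0,10] -14+39=25 d=25 * → l++
[1,10] -1+39=38 d=12 * → l++
[2,10] 4+39=43 d=7 * → l++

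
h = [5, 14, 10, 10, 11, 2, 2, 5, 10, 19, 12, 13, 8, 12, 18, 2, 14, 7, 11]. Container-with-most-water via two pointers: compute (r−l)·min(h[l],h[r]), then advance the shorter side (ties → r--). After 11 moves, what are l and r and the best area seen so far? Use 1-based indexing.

[1,19] min(5,11)*18=90 best=90 * → l++
[2,19] min(14,11)*17=187 best=187 * → r--
[2,18] min(14,7)*16=112 best=187 → r--
[2,17] min(14,14)*15=210 best=210 * → r--
[2,16] min(14,2)*14=28 best=210 → r--
[2,15] min(14,18)*13=182 best=210 → l++
[3,15] min(10,18)*12=120 best=210 → l++
[4,15] min(10,18)*11=110 best=210 → l++
[5,15] min(11,18)*10=110 best=210 → l++
[6,15] min(2,18)*9=18 best=210 → l++
[7,15] min(2,18)*8=16 best=210 → l++

l=8, r=15, best area=210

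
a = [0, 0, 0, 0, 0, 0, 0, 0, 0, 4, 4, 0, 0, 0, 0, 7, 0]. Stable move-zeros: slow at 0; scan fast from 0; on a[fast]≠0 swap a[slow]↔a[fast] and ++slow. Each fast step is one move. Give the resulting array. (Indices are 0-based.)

slow=0 fast=0: a[fast]=0, fast++
slow=0 fast=1: a[fast]=0, fast++
slow=0 fast=2: a[fast]=0, fast++
slow=0 fast=3: a[fast]=0, fast++
slow=0 fast=4: a[fast]=0, fast++
slow=0 fast=5: a[fast]=0, fast++
slow=0 fast=6: a[fast]=0, fast++
slow=0 fast=7: a[fast]=0, fast++
slow=0 fast=8: a[fast]=0, fast++
slow=0 fast=9: a[fast]=4≠0 swap→a[0]=4, slow++,fast++
slow=1 fast=10: a[fast]=4≠0 swap→a[1]=4, slow++,fast++
slow=2 fast=11: a[fast]=0, fast++
slow=2 fast=12: a[fast]=0, fast++
slow=2 fast=13: a[fast]=0, fast++
slow=2 fast=14: a[fast]=0, fast++
slow=2 fast=15: a[fast]=7≠0 swap→a[2]=7, slow++,fast++
slow=3 fast=16: a[fast]=0, fast++

[4, 4, 7, 0, 0, 0, 0, 0, 0, 0, 0, 0, 0, 0, 0, 0, 0]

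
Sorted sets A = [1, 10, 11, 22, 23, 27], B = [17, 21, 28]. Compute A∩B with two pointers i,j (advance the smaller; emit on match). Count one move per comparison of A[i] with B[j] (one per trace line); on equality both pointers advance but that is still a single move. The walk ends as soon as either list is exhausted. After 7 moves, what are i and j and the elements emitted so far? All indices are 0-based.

[i=0,j=0] 1<17 → i++
[i=1,j=0] 10<17 → i++
[i=2,j=0] 11<17 → i++
[i=3,j=0] 22>17 → j++
[i=3,j=1] 22>21 → j++
[i=3,j=2] 22<28 → i++
[i=4,j=2] 23<28 → i++

i=5, j=2, emitted=[]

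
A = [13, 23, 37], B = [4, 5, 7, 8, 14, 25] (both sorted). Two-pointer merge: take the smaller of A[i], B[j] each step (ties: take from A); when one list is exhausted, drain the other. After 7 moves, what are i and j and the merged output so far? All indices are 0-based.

i=2, j=5, merged so far=[4, 5, 7, 8, 13, 14, 23]

[i=0,j=0] A[i]=13>B[j]=4 take 4 → j++
[i=0,j=1] A[i]=13>B[j]=5 take 5 → j++
[i=0,j=2] A[i]=13>B[j]=7 take 7 → j++
[i=0,j=3] A[i]=13>B[j]=8 take 8 → j++
[i=0,j=4] A[i]=13<=B[j]=14 take 13 → i++
[i=1,j=4] A[i]=23>B[j]=14 take 14 → j++
[i=1,j=5] A[i]=23<=B[j]=25 take 23 → i++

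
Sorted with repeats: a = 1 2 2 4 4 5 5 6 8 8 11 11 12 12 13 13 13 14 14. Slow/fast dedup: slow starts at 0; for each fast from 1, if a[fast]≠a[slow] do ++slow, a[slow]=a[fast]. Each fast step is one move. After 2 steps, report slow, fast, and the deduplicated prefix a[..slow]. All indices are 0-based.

(s=0,f=1) a[fast]=2≠a[slow]=1 write a[1]=2 → slow++,fast++
(s=1,f=2) a[fast]=2=a[slow] dup → fast++

slow=1, fast=3, prefix=[1, 2]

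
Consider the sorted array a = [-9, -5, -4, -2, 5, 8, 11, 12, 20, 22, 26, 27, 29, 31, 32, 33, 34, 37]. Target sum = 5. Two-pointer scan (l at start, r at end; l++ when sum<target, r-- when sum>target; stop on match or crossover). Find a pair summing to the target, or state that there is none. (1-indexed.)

no pair

[1,18] -9+37=28 >5 → r--
[1,17] -9+34=25 >5 → r--
[1,16] -9+33=24 >5 → r--
[1,15] -9+32=23 >5 → r--
[1,14] -9+31=22 >5 → r--
[1,13] -9+29=20 >5 → r--
[1,12] -9+27=18 >5 → r--
[1,11] -9+26=17 >5 → r--
[1,10] -9+22=13 >5 → r--
[1,9] -9+20=11 >5 → r--
[1,8] -9+12=3 <5 → l++
[2,8] -5+12=7 >5 → r--
[2,7] -5+11=6 >5 → r--
[2,6] -5+8=3 <5 → l++
[3,6] -4+8=4 <5 → l++
[4,6] -2+8=6 >5 → r--
[4,5] -2+5=3 <5 → l++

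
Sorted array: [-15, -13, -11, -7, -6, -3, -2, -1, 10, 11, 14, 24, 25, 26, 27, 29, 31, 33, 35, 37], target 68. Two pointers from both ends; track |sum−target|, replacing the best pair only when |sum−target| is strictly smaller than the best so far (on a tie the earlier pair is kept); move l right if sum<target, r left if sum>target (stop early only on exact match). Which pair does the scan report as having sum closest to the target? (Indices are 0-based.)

[0,19] -15+37=22 d=46 * → l++
[1,19] -13+37=24 d=44 * → l++
[2,19] -11+37=26 d=42 * → l++
[3,19] -7+37=30 d=38 * → l++
[4,19] -6+37=31 d=37 * → l++
[5,19] -3+37=34 d=34 * → l++
[6,19] -2+37=35 d=33 * → l++
[7,19] -1+37=36 d=32 * → l++
[8,19] 10+37=47 d=21 * → l++
[9,19] 11+37=48 d=20 * → l++
[10,19] 14+37=51 d=17 * → l++
[11,19] 24+37=61 d=7 * → l++
[12,19] 25+37=62 d=6 * → l++
[13,19] 26+37=63 d=5 * → l++
[14,19] 27+37=64 d=4 * → l++
[15,19] 29+37=66 d=2 * → l++
[16,19] 31+37=68 d=0 * → stop

pair (31, 37) with sum 68 (|Δ|=0)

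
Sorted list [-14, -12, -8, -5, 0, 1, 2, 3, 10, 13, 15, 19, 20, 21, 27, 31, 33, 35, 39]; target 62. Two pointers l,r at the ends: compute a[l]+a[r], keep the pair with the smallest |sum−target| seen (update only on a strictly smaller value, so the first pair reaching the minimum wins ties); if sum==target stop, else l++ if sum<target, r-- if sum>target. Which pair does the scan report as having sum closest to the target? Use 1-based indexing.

l=1 r=19: -14+39=25 d=37 *, l++
l=2 r=19: -12+39=27 d=35 *, l++
l=3 r=19: -8+39=31 d=31 *, l++
l=4 r=19: -5+39=34 d=28 *, l++
l=5 r=19: 0+39=39 d=23 *, l++
l=6 r=19: 1+39=40 d=22 *, l++
l=7 r=19: 2+39=41 d=21 *, l++
l=8 r=19: 3+39=42 d=20 *, l++
l=9 r=19: 10+39=49 d=13 *, l++
l=10 r=19: 13+39=52 d=10 *, l++
l=11 r=19: 15+39=54 d=8 *, l++
l=12 r=19: 19+39=58 d=4 *, l++
l=13 r=19: 20+39=59 d=3 *, l++
l=14 r=19: 21+39=60 d=2 *, l++
l=15 r=19: 27+39=66 d=4, r--
l=15 r=18: 27+35=62 d=0 *, stop

pair (27, 35) with sum 62 (|Δ|=0)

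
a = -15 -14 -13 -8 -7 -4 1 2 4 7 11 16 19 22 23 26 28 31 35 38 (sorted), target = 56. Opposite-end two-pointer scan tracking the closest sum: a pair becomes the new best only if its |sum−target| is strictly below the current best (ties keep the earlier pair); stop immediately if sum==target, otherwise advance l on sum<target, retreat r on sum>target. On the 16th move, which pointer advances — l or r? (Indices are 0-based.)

l

[0,19] -15+38=23 d=33 * → l++
[1,19] -14+38=24 d=32 * → l++
[2,19] -13+38=25 d=31 * → l++
[3,19] -8+38=30 d=26 * → l++
[4,19] -7+38=31 d=25 * → l++
[5,19] -4+38=34 d=22 * → l++
[6,19] 1+38=39 d=17 * → l++
[7,19] 2+38=40 d=16 * → l++
[8,19] 4+38=42 d=14 * → l++
[9,19] 7+38=45 d=11 * → l++
[10,19] 11+38=49 d=7 * → l++
[11,19] 16+38=54 d=2 * → l++
[12,19] 19+38=57 d=1 * → r--
[12,18] 19+35=54 d=2 → l++
[13,18] 22+35=57 d=1 → r--
[13,17] 22+31=53 d=3 → l++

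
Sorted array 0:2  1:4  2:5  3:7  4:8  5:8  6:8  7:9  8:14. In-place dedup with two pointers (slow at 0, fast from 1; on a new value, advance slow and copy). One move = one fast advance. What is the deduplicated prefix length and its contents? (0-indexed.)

length 7; prefix = [2, 4, 5, 7, 8, 9, 14]

(s=0,f=1) a[fast]=4≠a[slow]=2 write a[1]=4 → slow++,fast++
(s=1,f=2) a[fast]=5≠a[slow]=4 write a[2]=5 → slow++,fast++
(s=2,f=3) a[fast]=7≠a[slow]=5 write a[3]=7 → slow++,fast++
(s=3,f=4) a[fast]=8≠a[slow]=7 write a[4]=8 → slow++,fast++
(s=4,f=5) a[fast]=8=a[slow] dup → fast++
(s=4,f=6) a[fast]=8=a[slow] dup → fast++
(s=4,f=7) a[fast]=9≠a[slow]=8 write a[5]=9 → slow++,fast++
(s=5,f=8) a[fast]=14≠a[slow]=9 write a[6]=14 → slow++,fast++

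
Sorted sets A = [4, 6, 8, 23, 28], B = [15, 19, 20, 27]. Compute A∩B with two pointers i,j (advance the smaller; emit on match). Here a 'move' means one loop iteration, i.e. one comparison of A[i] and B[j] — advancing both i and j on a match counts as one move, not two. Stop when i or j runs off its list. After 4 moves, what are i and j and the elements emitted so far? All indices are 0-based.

i=3, j=1, emitted=[]

[i=0,j=0] 4<15 → i++
[i=1,j=0] 6<15 → i++
[i=2,j=0] 8<15 → i++
[i=3,j=0] 23>15 → j++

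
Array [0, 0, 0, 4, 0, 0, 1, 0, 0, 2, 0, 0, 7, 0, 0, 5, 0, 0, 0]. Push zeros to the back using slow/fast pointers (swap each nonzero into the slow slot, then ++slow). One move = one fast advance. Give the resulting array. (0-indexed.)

slow=0 fast=0: a[fast]=0, fast++
slow=0 fast=1: a[fast]=0, fast++
slow=0 fast=2: a[fast]=0, fast++
slow=0 fast=3: a[fast]=4≠0 swap→a[0]=4, slow++,fast++
slow=1 fast=4: a[fast]=0, fast++
slow=1 fast=5: a[fast]=0, fast++
slow=1 fast=6: a[fast]=1≠0 swap→a[1]=1, slow++,fast++
slow=2 fast=7: a[fast]=0, fast++
slow=2 fast=8: a[fast]=0, fast++
slow=2 fast=9: a[fast]=2≠0 swap→a[2]=2, slow++,fast++
slow=3 fast=10: a[fast]=0, fast++
slow=3 fast=11: a[fast]=0, fast++
slow=3 fast=12: a[fast]=7≠0 swap→a[3]=7, slow++,fast++
slow=4 fast=13: a[fast]=0, fast++
slow=4 fast=14: a[fast]=0, fast++
slow=4 fast=15: a[fast]=5≠0 swap→a[4]=5, slow++,fast++
slow=5 fast=16: a[fast]=0, fast++
slow=5 fast=17: a[fast]=0, fast++
slow=5 fast=18: a[fast]=0, fast++

[4, 1, 2, 7, 5, 0, 0, 0, 0, 0, 0, 0, 0, 0, 0, 0, 0, 0, 0]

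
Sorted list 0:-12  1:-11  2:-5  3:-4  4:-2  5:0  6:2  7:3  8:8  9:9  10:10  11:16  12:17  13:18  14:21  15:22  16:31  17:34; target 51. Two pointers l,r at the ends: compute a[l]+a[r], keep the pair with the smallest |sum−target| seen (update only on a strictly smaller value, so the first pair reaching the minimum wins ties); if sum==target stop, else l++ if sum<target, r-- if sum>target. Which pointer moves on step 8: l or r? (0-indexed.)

[0,17] -12+34=22 d=29 * → l++
[1,17] -11+34=23 d=28 * → l++
[2,17] -5+34=29 d=22 * → l++
[3,17] -4+34=30 d=21 * → l++
[4,17] -2+34=32 d=19 * → l++
[5,17] 0+34=34 d=17 * → l++
[6,17] 2+34=36 d=15 * → l++
[7,17] 3+34=37 d=14 * → l++

l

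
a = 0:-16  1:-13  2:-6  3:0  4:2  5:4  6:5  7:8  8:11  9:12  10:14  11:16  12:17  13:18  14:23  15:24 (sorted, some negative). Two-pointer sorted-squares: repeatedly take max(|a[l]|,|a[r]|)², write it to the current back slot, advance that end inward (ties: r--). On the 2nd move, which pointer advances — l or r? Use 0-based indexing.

l=0 r=15: |-16|<=|24| out[15]=576, r--
l=0 r=14: |-16|<=|23| out[14]=529, r--

r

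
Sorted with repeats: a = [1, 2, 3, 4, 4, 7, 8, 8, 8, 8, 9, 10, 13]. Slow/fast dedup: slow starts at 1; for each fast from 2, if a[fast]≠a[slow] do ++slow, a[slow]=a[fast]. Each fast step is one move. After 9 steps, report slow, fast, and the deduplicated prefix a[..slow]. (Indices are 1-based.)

slow=6, fast=11, prefix=[1, 2, 3, 4, 7, 8]

slow=1 fast=2: a[fast]=2≠a[slow]=1 write a[2]=2, slow++,fast++
slow=2 fast=3: a[fast]=3≠a[slow]=2 write a[3]=3, slow++,fast++
slow=3 fast=4: a[fast]=4≠a[slow]=3 write a[4]=4, slow++,fast++
slow=4 fast=5: a[fast]=4=a[slow] dup, fast++
slow=4 fast=6: a[fast]=7≠a[slow]=4 write a[5]=7, slow++,fast++
slow=5 fast=7: a[fast]=8≠a[slow]=7 write a[6]=8, slow++,fast++
slow=6 fast=8: a[fast]=8=a[slow] dup, fast++
slow=6 fast=9: a[fast]=8=a[slow] dup, fast++
slow=6 fast=10: a[fast]=8=a[slow] dup, fast++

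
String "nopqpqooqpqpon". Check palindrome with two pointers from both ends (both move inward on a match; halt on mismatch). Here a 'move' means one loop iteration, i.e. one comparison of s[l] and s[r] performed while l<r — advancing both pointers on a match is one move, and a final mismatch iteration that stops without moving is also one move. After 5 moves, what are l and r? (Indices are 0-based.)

l=0 r=13: 'n'=='n', l++,r--
l=1 r=12: 'o'=='o', l++,r--
l=2 r=11: 'p'=='p', l++,r--
l=3 r=10: 'q'=='q', l++,r--
l=4 r=9: 'p'=='p', l++,r--

l=5, r=8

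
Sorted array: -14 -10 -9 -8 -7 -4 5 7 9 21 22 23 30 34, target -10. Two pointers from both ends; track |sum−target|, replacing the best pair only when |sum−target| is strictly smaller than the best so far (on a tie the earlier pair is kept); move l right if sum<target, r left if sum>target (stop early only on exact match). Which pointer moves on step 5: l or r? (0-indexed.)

l=0 r=13: -14+34=20 d=30 *, r--
l=0 r=12: -14+30=16 d=26 *, r--
l=0 r=11: -14+23=9 d=19 *, r--
l=0 r=10: -14+22=8 d=18 *, r--
l=0 r=9: -14+21=7 d=17 *, r--

r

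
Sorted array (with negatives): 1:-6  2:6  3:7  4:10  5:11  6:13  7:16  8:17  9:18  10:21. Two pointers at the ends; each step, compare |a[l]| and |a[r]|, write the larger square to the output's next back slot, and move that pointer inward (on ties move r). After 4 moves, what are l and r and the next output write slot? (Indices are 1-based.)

l=1 r=10: |-6|<=|21| out[10]=441, r--
l=1 r=9: |-6|<=|18| out[9]=324, r--
l=1 r=8: |-6|<=|17| out[8]=289, r--
l=1 r=7: |-6|<=|16| out[7]=256, r--

l=1, r=6, next write slot=6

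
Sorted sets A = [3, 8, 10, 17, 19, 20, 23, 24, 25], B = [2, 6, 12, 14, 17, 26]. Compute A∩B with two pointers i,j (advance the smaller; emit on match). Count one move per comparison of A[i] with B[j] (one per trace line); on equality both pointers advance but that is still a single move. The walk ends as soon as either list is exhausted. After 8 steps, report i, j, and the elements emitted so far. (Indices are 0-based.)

i=0 j=0: 3>2, j++
i=0 j=1: 3<6, i++
i=1 j=1: 8>6, j++
i=1 j=2: 8<12, i++
i=2 j=2: 10<12, i++
i=3 j=2: 17>12, j++
i=3 j=3: 17>14, j++
i=3 j=4: 17==17 emit, i++,j++

i=4, j=5, emitted=[17]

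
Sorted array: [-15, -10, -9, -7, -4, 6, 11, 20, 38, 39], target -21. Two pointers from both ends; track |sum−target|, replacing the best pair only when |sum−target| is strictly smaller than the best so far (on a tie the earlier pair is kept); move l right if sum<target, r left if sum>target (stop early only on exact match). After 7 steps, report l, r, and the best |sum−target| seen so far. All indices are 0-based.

l=0 r=9: -15+39=24 d=45 *, r--
l=0 r=8: -15+38=23 d=44 *, r--
l=0 r=7: -15+20=5 d=26 *, r--
l=0 r=6: -15+11=-4 d=17 *, r--
l=0 r=5: -15+6=-9 d=12 *, r--
l=0 r=4: -15+-4=-19 d=2 *, r--
l=0 r=3: -15+-7=-22 d=1 *, l++

l=1, r=3, best |Δ|=1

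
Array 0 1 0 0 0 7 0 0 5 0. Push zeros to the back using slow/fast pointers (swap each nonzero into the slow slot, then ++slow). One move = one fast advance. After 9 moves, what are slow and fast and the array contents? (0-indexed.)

slow=3, fast=9, a=[1, 7, 5, 0, 0, 0, 0, 0, 0, 0]

(s=0,f=0) a[fast]=0 → fast++
(s=0,f=1) a[fast]=1≠0 swap→a[0]=1 → slow++,fast++
(s=1,f=2) a[fast]=0 → fast++
(s=1,f=3) a[fast]=0 → fast++
(s=1,f=4) a[fast]=0 → fast++
(s=1,f=5) a[fast]=7≠0 swap→a[1]=7 → slow++,fast++
(s=2,f=6) a[fast]=0 → fast++
(s=2,f=7) a[fast]=0 → fast++
(s=2,f=8) a[fast]=5≠0 swap→a[2]=5 → slow++,fast++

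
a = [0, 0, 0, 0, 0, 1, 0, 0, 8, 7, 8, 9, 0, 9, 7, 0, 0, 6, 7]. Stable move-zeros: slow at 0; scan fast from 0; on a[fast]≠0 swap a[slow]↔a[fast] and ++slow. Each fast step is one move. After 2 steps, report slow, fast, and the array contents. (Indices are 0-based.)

slow=0, fast=2, a=[0, 0, 0, 0, 0, 1, 0, 0, 8, 7, 8, 9, 0, 9, 7, 0, 0, 6, 7]

slow=0 fast=0: a[fast]=0, fast++
slow=0 fast=1: a[fast]=0, fast++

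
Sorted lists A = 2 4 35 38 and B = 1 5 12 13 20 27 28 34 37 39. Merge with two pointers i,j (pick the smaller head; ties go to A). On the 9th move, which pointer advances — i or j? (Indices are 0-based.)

j

i=0 j=0: A[i]=2>B[j]=1 take 1, j++
i=0 j=1: A[i]=2<=B[j]=5 take 2, i++
i=1 j=1: A[i]=4<=B[j]=5 take 4, i++
i=2 j=1: A[i]=35>B[j]=5 take 5, j++
i=2 j=2: A[i]=35>B[j]=12 take 12, j++
i=2 j=3: A[i]=35>B[j]=13 take 13, j++
i=2 j=4: A[i]=35>B[j]=20 take 20, j++
i=2 j=5: A[i]=35>B[j]=27 take 27, j++
i=2 j=6: A[i]=35>B[j]=28 take 28, j++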